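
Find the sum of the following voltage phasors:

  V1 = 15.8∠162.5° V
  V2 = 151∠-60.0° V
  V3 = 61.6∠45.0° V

Step 1 — Convert each phasor to rectangular form:
  V1 = 15.8·(cos(162.5°) + j·sin(162.5°)) = -15.07 + j4.751 V
  V2 = 151·(cos(-60.0°) + j·sin(-60.0°)) = 75.5 - j130.8 V
  V3 = 61.6·(cos(45.0°) + j·sin(45.0°)) = 43.56 + j43.56 V
Step 2 — Sum components: V_total = 104 - j82.46 V.
Step 3 — Convert to polar: |V_total| = 132.7 V, ∠V_total = -38.4°.

V_total = 132.7∠-38.4° V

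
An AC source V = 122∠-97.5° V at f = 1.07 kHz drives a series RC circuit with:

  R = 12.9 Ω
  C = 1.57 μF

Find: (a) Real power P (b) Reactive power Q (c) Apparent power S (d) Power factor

Step 1 — Angular frequency: ω = 2π·f = 2π·1070 = 6723 rad/s.
Step 2 — Component impedances:
  R: Z = R = 12.9 Ω
  C: Z = 1/(jωC) = -j/(ω·C) = 0 - j94.74 Ω
Step 3 — Series combination: Z_total = R + C = 12.9 - j94.74 Ω = 95.61∠-82.2° Ω.
Step 4 — Source phasor: V = 122∠-97.5° V = -15.92 - j121 V.
Step 5 — Current: I = V / Z = 1.231 - j0.3357 A = 1.276∠-15.3° A.
Step 6 — Complex power: S = V·I* = 21 - j154.2 VA.
Step 7 — Real power: P = Re(S) = 21 W.
Step 8 — Reactive power: Q = Im(S) = -154.2 VAR.
Step 9 — Apparent power: |S| = 155.7 VA.
Step 10 — Power factor: PF = P/|S| = 0.1349 (leading).

(a) P = 21 W  (b) Q = -154.2 VAR  (c) S = 155.7 VA  (d) PF = 0.1349 (leading)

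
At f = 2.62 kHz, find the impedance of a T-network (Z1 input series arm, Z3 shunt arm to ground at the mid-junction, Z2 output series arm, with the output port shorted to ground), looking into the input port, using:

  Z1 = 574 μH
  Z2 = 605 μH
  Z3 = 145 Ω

Step 1 — Angular frequency: ω = 2π·f = 2π·2620 = 1.646e+04 rad/s.
Step 2 — Component impedances:
  Z1: Z = jωL = j·1.646e+04·0.000574 = 0 + j9.449 Ω
  Z2: Z = jωL = j·1.646e+04·0.000605 = 0 + j9.959 Ω
  Z3: Z = R = 145 Ω
Step 3 — With the output port shorted to ground, the output series arm Z2 runs from the junction to ground; the shunt arm Z3 also runs from the junction to ground. They appear in parallel: Z3 || Z2 = 0.6809 + j9.913 Ω.
Step 4 — Series with input arm Z1: Z_in = Z1 + (Z3 || Z2) = 0.6809 + j19.36 Ω = 19.37∠88.0° Ω.

Z = 0.6809 + j19.36 Ω = 19.37∠88.0° Ω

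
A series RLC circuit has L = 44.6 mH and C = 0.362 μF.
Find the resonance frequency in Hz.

Step 1 — Resonance condition Im(Z)=0 gives ω₀ = 1/√(LC).
Step 2 — ω₀ = 1/√(0.0446·3.62e-07) = 7870 rad/s.
Step 3 — f₀ = ω₀/(2π) = 1253 Hz.

f₀ = 1253 Hz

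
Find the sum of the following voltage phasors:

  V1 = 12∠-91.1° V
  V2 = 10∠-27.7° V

Step 1 — Convert each phasor to rectangular form:
  V1 = 12·(cos(-91.1°) + j·sin(-91.1°)) = -0.2304 - j12 V
  V2 = 10·(cos(-27.7°) + j·sin(-27.7°)) = 8.854 - j4.648 V
Step 2 — Sum components: V_total = 8.624 - j16.65 V.
Step 3 — Convert to polar: |V_total| = 18.75 V, ∠V_total = -62.6°.

V_total = 18.75∠-62.6° V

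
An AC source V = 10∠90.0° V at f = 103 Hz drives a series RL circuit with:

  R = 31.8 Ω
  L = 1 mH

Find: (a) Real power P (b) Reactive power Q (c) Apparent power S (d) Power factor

Step 1 — Angular frequency: ω = 2π·f = 2π·103 = 647.2 rad/s.
Step 2 — Component impedances:
  R: Z = R = 31.8 Ω
  L: Z = jωL = j·647.2·0.001 = 0 + j0.6472 Ω
Step 3 — Series combination: Z_total = R + L = 31.8 + j0.6472 Ω = 31.81∠1.2° Ω.
Step 4 — Source phasor: V = 10∠90.0° V = 0 + j10 V.
Step 5 — Current: I = V / Z = 0.006397 + j0.3143 A = 0.3144∠88.8° A.
Step 6 — Complex power: S = V·I* = 3.143 + j0.06397 VA.
Step 7 — Real power: P = Re(S) = 3.143 W.
Step 8 — Reactive power: Q = Im(S) = 0.06397 VAR.
Step 9 — Apparent power: |S| = 3.144 VA.
Step 10 — Power factor: PF = P/|S| = 0.9998 (lagging).

(a) P = 3.143 W  (b) Q = 0.06397 VAR  (c) S = 3.144 VA  (d) PF = 0.9998 (lagging)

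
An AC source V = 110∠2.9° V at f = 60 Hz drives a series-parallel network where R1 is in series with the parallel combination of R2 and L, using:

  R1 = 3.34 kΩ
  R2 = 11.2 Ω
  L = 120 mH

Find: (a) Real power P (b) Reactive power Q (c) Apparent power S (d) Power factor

Step 1 — Angular frequency: ω = 2π·f = 2π·60 = 377 rad/s.
Step 2 — Component impedances:
  R1: Z = R = 3340 Ω
  R2: Z = R = 11.2 Ω
  L: Z = jωL = j·377·0.12 = 0 + j45.24 Ω
Step 3 — Parallel branch: R2 || L = 1/(1/R2 + 1/L) = 10.55 + j2.613 Ω.
Step 4 — Series with R1: Z_total = R1 + (R2 || L) = 3351 + j2.613 Ω = 3351∠0.0° Ω.
Step 5 — Source phasor: V = 110∠2.9° V = 109.9 + j5.565 V.
Step 6 — Current: I = V / Z = 0.03279 + j0.001635 A = 0.03283∠2.9° A.
Step 7 — Complex power: S = V·I* = 3.611 + j0.002816 VA.
Step 8 — Real power: P = Re(S) = 3.611 W.
Step 9 — Reactive power: Q = Im(S) = 0.002816 VAR.
Step 10 — Apparent power: |S| = 3.611 VA.
Step 11 — Power factor: PF = P/|S| = 1 (lagging).

(a) P = 3.611 W  (b) Q = 0.002816 VAR  (c) S = 3.611 VA  (d) PF = 1 (lagging)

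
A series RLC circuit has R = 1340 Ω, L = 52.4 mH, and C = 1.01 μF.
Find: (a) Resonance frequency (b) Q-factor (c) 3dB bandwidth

Step 1 — Resonance condition Im(Z)=0 gives ω₀ = 1/√(LC).
Step 2 — ω₀ = 1/√(0.0524·1.01e-06) = 4347 rad/s.
Step 3 — f₀ = ω₀/(2π) = 691.8 Hz.
Step 4 — Series Q: Q = ω₀L/R = 4347·0.0524/1340 = 0.17.
Step 5 — 3dB bandwidth: Δω = ω₀/Q = 2.557e+04 rad/s; BW = Δω/(2π) = 4070 Hz.

(a) f₀ = 691.8 Hz  (b) Q = 0.17  (c) BW = 4070 Hz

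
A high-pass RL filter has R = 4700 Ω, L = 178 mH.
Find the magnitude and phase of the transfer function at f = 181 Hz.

Step 1 — Angular frequency: ω = 2π·181 = 1137 rad/s.
Step 2 — Transfer function: H(jω) = jωL/(R + jωL).
Step 3 — Numerator jωL = j·202.4; denominator R + jωL = 4700 + j202.4.
Step 4 — H = 0.001852 + j0.04299.
Step 5 — Magnitude: |H| = 0.04303 (-27.3 dB); phase: φ = 87.5°.

|H| = 0.04303 (-27.3 dB), φ = 87.5°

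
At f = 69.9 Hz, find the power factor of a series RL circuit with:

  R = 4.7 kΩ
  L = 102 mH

Step 1 — Angular frequency: ω = 2π·f = 2π·69.9 = 439.2 rad/s.
Step 2 — Component impedances:
  R: Z = R = 4700 Ω
  L: Z = jωL = j·439.2·0.102 = 0 + j44.8 Ω
Step 3 — Series combination: Z_total = R + L = 4700 + j44.8 Ω = 4700∠0.5° Ω.
Step 4 — Power factor: PF = cos(φ) = Re(Z)/|Z| = 4700/4700 = 1.
Step 5 — Type: Im(Z) = 44.8 ⇒ lagging (phase φ = 0.5°).

PF = 1 (lagging, φ = 0.5°)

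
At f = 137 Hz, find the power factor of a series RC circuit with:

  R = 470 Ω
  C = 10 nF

Step 1 — Angular frequency: ω = 2π·f = 2π·137 = 860.8 rad/s.
Step 2 — Component impedances:
  R: Z = R = 470 Ω
  C: Z = 1/(jωC) = -j/(ω·C) = 0 - j1.162e+05 Ω
Step 3 — Series combination: Z_total = R + C = 470 - j1.162e+05 Ω = 1.162e+05∠-89.8° Ω.
Step 4 — Power factor: PF = cos(φ) = Re(Z)/|Z| = 470/1.1617e+05 = 0.004046.
Step 5 — Type: Im(Z) = -1.162e+05 ⇒ leading (phase φ = -89.8°).

PF = 0.004046 (leading, φ = -89.8°)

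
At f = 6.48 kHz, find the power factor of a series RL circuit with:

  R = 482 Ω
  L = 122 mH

Step 1 — Angular frequency: ω = 2π·f = 2π·6480 = 4.072e+04 rad/s.
Step 2 — Component impedances:
  R: Z = R = 482 Ω
  L: Z = jωL = j·4.072e+04·0.122 = 0 + j4967 Ω
Step 3 — Series combination: Z_total = R + L = 482 + j4967 Ω = 4991∠84.5° Ω.
Step 4 — Power factor: PF = cos(φ) = Re(Z)/|Z| = 482/4990.6 = 0.09658.
Step 5 — Type: Im(Z) = 4967 ⇒ lagging (phase φ = 84.5°).

PF = 0.09658 (lagging, φ = 84.5°)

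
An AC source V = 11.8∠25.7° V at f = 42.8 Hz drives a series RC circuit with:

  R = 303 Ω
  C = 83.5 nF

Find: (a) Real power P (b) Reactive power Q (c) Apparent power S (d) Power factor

Step 1 — Angular frequency: ω = 2π·f = 2π·42.8 = 268.9 rad/s.
Step 2 — Component impedances:
  R: Z = R = 303 Ω
  C: Z = 1/(jωC) = -j/(ω·C) = 0 - j4.453e+04 Ω
Step 3 — Series combination: Z_total = R + C = 303 - j4.453e+04 Ω = 4.453e+04∠-89.6° Ω.
Step 4 — Source phasor: V = 11.8∠25.7° V = 10.63 + j5.117 V.
Step 5 — Current: I = V / Z = -0.0001133 + j0.0002395 A = 0.000265∠115.3° A.
Step 6 — Complex power: S = V·I* = 2.127e-05 - j0.003126 VA.
Step 7 — Real power: P = Re(S) = 2.127e-05 W.
Step 8 — Reactive power: Q = Im(S) = -0.003126 VAR.
Step 9 — Apparent power: |S| = 0.003127 VA.
Step 10 — Power factor: PF = P/|S| = 0.006804 (leading).

(a) P = 2.127e-05 W  (b) Q = -0.003126 VAR  (c) S = 0.003127 VA  (d) PF = 0.006804 (leading)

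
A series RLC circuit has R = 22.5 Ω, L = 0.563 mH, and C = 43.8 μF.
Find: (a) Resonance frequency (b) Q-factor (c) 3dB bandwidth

Step 1 — Resonance: ω₀ = 1/√(LC) = 1/√(0.000563·4.38e-05) = 6368 rad/s.
Step 2 — f₀ = ω₀/(2π) = 1014 Hz.
Step 3 — Series Q: Q = ω₀L/R = 6368·0.000563/22.5 = 0.1593.
Step 4 — Bandwidth: Δω = ω₀/Q = 3.996e+04 rad/s; BW = Δω/(2π) = 6361 Hz.

(a) f₀ = 1014 Hz  (b) Q = 0.1593  (c) BW = 6361 Hz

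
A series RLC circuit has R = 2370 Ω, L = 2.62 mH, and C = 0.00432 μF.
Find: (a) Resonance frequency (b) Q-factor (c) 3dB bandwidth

Step 1 — Resonance: ω₀ = 1/√(LC) = 1/√(0.00262·4.32e-09) = 2.972e+05 rad/s.
Step 2 — f₀ = ω₀/(2π) = 4.731e+04 Hz.
Step 3 — Series Q: Q = ω₀L/R = 2.972e+05·0.00262/2370 = 0.3286.
Step 4 — Bandwidth: Δω = ω₀/Q = 9.046e+05 rad/s; BW = Δω/(2π) = 1.44e+05 Hz.

(a) f₀ = 4.731e+04 Hz  (b) Q = 0.3286  (c) BW = 1.44e+05 Hz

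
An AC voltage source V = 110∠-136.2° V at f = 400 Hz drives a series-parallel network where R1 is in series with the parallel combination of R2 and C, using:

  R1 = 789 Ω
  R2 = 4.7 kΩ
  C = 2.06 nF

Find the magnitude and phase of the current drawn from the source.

Step 1 — Angular frequency: ω = 2π·f = 2π·400 = 2513 rad/s.
Step 2 — Component impedances:
  R1: Z = R = 789 Ω
  R2: Z = R = 4700 Ω
  C: Z = 1/(jωC) = -j/(ω·C) = 0 - j1.931e+05 Ω
Step 3 — Parallel branch: R2 || C = 1/(1/R2 + 1/C) = 4697 - j114.3 Ω.
Step 4 — Series with R1: Z_total = R1 + (R2 || C) = 5486 - j114.3 Ω = 5487∠-1.2° Ω.
Step 5 — Source phasor: V = 110∠-136.2° V = -79.39 - j76.14 V.
Step 6 — Ohm's law: I = V / Z_total = (-79.39 - j76.14) / (5486 - j114.3) = -0.01418 - j0.01417 A.
Step 7 — Convert to polar: |I| = 0.02005 A, ∠I = -135.0°.

I = 0.02005∠-135.0° A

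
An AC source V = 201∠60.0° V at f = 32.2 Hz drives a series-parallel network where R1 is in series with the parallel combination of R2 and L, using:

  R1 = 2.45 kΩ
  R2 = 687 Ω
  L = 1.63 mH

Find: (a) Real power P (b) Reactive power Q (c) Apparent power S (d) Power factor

Step 1 — Angular frequency: ω = 2π·f = 2π·32.2 = 202.3 rad/s.
Step 2 — Component impedances:
  R1: Z = R = 2450 Ω
  R2: Z = R = 687 Ω
  L: Z = jωL = j·202.3·0.00163 = 0 + j0.3298 Ω
Step 3 — Parallel branch: R2 || L = 1/(1/R2 + 1/L) = 0.0001583 + j0.3298 Ω.
Step 4 — Series with R1: Z_total = R1 + (R2 || L) = 2450 + j0.3298 Ω = 2450∠0.0° Ω.
Step 5 — Source phasor: V = 201∠60.0° V = 100.5 + j174.1 V.
Step 6 — Current: I = V / Z = 0.04103 + j0.07104 A = 0.08204∠60.0° A.
Step 7 — Complex power: S = V·I* = 16.49 + j0.00222 VA.
Step 8 — Real power: P = Re(S) = 16.49 W.
Step 9 — Reactive power: Q = Im(S) = 0.00222 VAR.
Step 10 — Apparent power: |S| = 16.49 VA.
Step 11 — Power factor: PF = P/|S| = 1 (lagging).

(a) P = 16.49 W  (b) Q = 0.00222 VAR  (c) S = 16.49 VA  (d) PF = 1 (lagging)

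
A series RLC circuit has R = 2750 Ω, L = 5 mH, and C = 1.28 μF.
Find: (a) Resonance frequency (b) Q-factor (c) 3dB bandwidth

Step 1 — Resonance: ω₀ = 1/√(LC) = 1/√(0.005·1.28e-06) = 1.25e+04 rad/s.
Step 2 — f₀ = ω₀/(2π) = 1989 Hz.
Step 3 — Series Q: Q = ω₀L/R = 1.25e+04·0.005/2750 = 0.02273.
Step 4 — Bandwidth: Δω = ω₀/Q = 5.5e+05 rad/s; BW = Δω/(2π) = 8.754e+04 Hz.

(a) f₀ = 1989 Hz  (b) Q = 0.02273  (c) BW = 8.754e+04 Hz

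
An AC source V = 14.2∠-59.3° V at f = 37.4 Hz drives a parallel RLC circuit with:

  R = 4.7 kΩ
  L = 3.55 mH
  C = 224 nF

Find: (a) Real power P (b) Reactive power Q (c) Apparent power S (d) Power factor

Step 1 — Angular frequency: ω = 2π·f = 2π·37.4 = 235 rad/s.
Step 2 — Component impedances:
  R: Z = R = 4700 Ω
  L: Z = jωL = j·235·0.00355 = 0 + j0.8342 Ω
  C: Z = 1/(jωC) = -j/(ω·C) = 0 - j1.9e+04 Ω
Step 3 — Parallel combination: 1/Z_total = 1/R + 1/L + 1/C; Z_total = 0.0001481 + j0.8343 Ω = 0.8343∠90.0° Ω.
Step 4 — Source phasor: V = 14.2∠-59.3° V = 7.25 - j12.21 V.
Step 5 — Current: I = V / Z = -14.63 - j8.693 A = 17.02∠-149.3° A.
Step 6 — Complex power: S = V·I* = 0.0429 + j241.7 VA.
Step 7 — Real power: P = Re(S) = 0.0429 W.
Step 8 — Reactive power: Q = Im(S) = 241.7 VAR.
Step 9 — Apparent power: |S| = 241.7 VA.
Step 10 — Power factor: PF = P/|S| = 0.0001775 (lagging).

(a) P = 0.0429 W  (b) Q = 241.7 VAR  (c) S = 241.7 VA  (d) PF = 0.0001775 (lagging)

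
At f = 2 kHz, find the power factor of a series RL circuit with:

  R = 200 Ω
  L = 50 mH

Step 1 — Angular frequency: ω = 2π·f = 2π·2000 = 1.257e+04 rad/s.
Step 2 — Component impedances:
  R: Z = R = 200 Ω
  L: Z = jωL = j·1.257e+04·0.05 = 0 + j628.3 Ω
Step 3 — Series combination: Z_total = R + L = 200 + j628.3 Ω = 659.4∠72.3° Ω.
Step 4 — Power factor: PF = cos(φ) = Re(Z)/|Z| = 200/659.4 = 0.3033.
Step 5 — Type: Im(Z) = 628.3 ⇒ lagging (phase φ = 72.3°).

PF = 0.3033 (lagging, φ = 72.3°)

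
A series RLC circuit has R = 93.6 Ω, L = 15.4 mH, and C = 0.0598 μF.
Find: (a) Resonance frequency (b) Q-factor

Step 1 — Resonance condition Im(Z)=0 gives ω₀ = 1/√(LC).
Step 2 — ω₀ = 1/√(0.0154·5.98e-08) = 3.295e+04 rad/s.
Step 3 — f₀ = ω₀/(2π) = 5245 Hz.
Step 4 — Series Q: Q = ω₀L/R = 3.295e+04·0.0154/93.6 = 5.422.

(a) f₀ = 5245 Hz  (b) Q = 5.422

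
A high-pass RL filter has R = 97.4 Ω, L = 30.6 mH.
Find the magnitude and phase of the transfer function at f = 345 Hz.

Step 1 — Angular frequency: ω = 2π·345 = 2168 rad/s.
Step 2 — Transfer function: H(jω) = jωL/(R + jωL).
Step 3 — Numerator jωL = j·66.33; denominator R + jωL = 97.4 + j66.33.
Step 4 — H = 0.3168 + j0.4652.
Step 5 — Magnitude: |H| = 0.5629 (-5.0 dB); phase: φ = 55.7°.

|H| = 0.5629 (-5.0 dB), φ = 55.7°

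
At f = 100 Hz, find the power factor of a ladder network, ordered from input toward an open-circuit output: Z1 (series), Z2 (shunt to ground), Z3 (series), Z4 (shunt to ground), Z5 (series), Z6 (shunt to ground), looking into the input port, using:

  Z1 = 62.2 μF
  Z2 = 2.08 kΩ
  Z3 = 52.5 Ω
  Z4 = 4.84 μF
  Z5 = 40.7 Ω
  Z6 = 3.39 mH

Step 1 — Angular frequency: ω = 2π·f = 2π·100 = 628.3 rad/s.
Step 2 — Component impedances:
  Z1: Z = 1/(jωC) = -j/(ω·C) = 0 - j25.59 Ω
  Z2: Z = R = 2080 Ω
  Z3: Z = R = 52.5 Ω
  Z4: Z = 1/(jωC) = -j/(ω·C) = 0 - j328.8 Ω
  Z5: Z = R = 40.7 Ω
  Z6: Z = jωL = j·628.3·0.00339 = 0 + j2.13 Ω
Step 3 — Ladder network (open output): work backward from the far end, alternating series and parallel combinations. Z_in = 89.12 - j28.26 Ω = 93.49∠-17.6° Ω.
Step 4 — Power factor: PF = cos(φ) = Re(Z)/|Z| = 89.117/93.49 = 0.9532.
Step 5 — Type: Im(Z) = -28.26 ⇒ leading (phase φ = -17.6°).

PF = 0.9532 (leading, φ = -17.6°)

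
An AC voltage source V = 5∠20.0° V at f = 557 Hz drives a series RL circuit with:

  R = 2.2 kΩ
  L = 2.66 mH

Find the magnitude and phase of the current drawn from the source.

Step 1 — Angular frequency: ω = 2π·f = 2π·557 = 3500 rad/s.
Step 2 — Component impedances:
  R: Z = R = 2200 Ω
  L: Z = jωL = j·3500·0.00266 = 0 + j9.309 Ω
Step 3 — Series combination: Z_total = R + L = 2200 + j9.309 Ω = 2200∠0.2° Ω.
Step 4 — Source phasor: V = 5∠20.0° V = 4.698 + j1.71 V.
Step 5 — Ohm's law: I = V / Z_total = (4.698 + j1.71) / (2200 + j9.309) = 0.002139 + j0.0007683 A.
Step 6 — Convert to polar: |I| = 0.002273 A, ∠I = 19.8°.

I = 0.002273∠19.8° A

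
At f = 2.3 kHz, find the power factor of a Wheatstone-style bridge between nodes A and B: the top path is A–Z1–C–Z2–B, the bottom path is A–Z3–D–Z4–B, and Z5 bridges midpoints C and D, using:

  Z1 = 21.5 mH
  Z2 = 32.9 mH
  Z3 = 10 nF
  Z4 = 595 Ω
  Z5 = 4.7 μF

Step 1 — Angular frequency: ω = 2π·f = 2π·2300 = 1.445e+04 rad/s.
Step 2 — Component impedances:
  Z1: Z = jωL = j·1.445e+04·0.0215 = 0 + j310.7 Ω
  Z2: Z = jωL = j·1.445e+04·0.0329 = 0 + j475.4 Ω
  Z3: Z = 1/(jωC) = -j/(ω·C) = 0 - j6920 Ω
  Z4: Z = R = 595 Ω
  Z5: Z = 1/(jωC) = -j/(ω·C) = 0 - j14.72 Ω
Step 3 — Bridge requires nodal analysis (the Z5 bridge couples midpoints C and D, so the two paths cannot be reduced to a simple series/parallel combination). Setting node B to ground and injecting 1 A at node A, the 3-node admittance system at A, C, D solves to V_A = Z_AB = 238.2 + j616.3 Ω = 660.7∠68.9° Ω.
Step 4 — Power factor: PF = cos(φ) = Re(Z)/|Z| = 238.2/660.7 = 0.3605.
Step 5 — Type: Im(Z) = 616.3 ⇒ lagging (phase φ = 68.9°).

PF = 0.3605 (lagging, φ = 68.9°)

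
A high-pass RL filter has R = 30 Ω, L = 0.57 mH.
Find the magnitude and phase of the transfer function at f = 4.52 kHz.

Step 1 — Angular frequency: ω = 2π·4520 = 2.84e+04 rad/s.
Step 2 — Transfer function: H(jω) = jωL/(R + jωL).
Step 3 — Numerator jωL = j·16.19; denominator R + jωL = 30 + j16.19.
Step 4 — H = 0.2255 + j0.4179.
Step 5 — Magnitude: |H| = 0.4749 (-6.5 dB); phase: φ = 61.6°.

|H| = 0.4749 (-6.5 dB), φ = 61.6°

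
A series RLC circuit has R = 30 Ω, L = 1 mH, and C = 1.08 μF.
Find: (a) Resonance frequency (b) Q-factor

Step 1 — Resonance condition Im(Z)=0 gives ω₀ = 1/√(LC).
Step 2 — ω₀ = 1/√(0.001·1.08e-06) = 3.043e+04 rad/s.
Step 3 — f₀ = ω₀/(2π) = 4843 Hz.
Step 4 — Series Q: Q = ω₀L/R = 3.043e+04·0.001/30 = 1.014.

(a) f₀ = 4843 Hz  (b) Q = 1.014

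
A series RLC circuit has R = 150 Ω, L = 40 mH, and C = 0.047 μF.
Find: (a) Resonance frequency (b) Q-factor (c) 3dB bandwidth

Step 1 — Resonance: ω₀ = 1/√(LC) = 1/√(0.04·4.7e-08) = 2.306e+04 rad/s.
Step 2 — f₀ = ω₀/(2π) = 3671 Hz.
Step 3 — Series Q: Q = ω₀L/R = 2.306e+04·0.04/150 = 6.15.
Step 4 — Bandwidth: Δω = ω₀/Q = 3750 rad/s; BW = Δω/(2π) = 596.8 Hz.

(a) f₀ = 3671 Hz  (b) Q = 6.15  (c) BW = 596.8 Hz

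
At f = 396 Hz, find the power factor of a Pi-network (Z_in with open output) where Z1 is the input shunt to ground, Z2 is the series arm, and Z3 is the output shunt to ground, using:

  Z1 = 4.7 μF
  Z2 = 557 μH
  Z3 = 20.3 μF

Step 1 — Angular frequency: ω = 2π·f = 2π·396 = 2488 rad/s.
Step 2 — Component impedances:
  Z1: Z = 1/(jωC) = -j/(ω·C) = 0 - j85.51 Ω
  Z2: Z = jωL = j·2488·0.000557 = 0 + j1.386 Ω
  Z3: Z = 1/(jωC) = -j/(ω·C) = 0 - j19.8 Ω
Step 3 — With open output, the series arm Z2 and the output shunt Z3 appear in series to ground: Z2 + Z3 = 0 - j18.41 Ω.
Step 4 — Parallel with input shunt Z1: Z_in = Z1 || (Z2 + Z3) = 0 - j15.15 Ω = 15.15∠-90.0° Ω.
Step 5 — Power factor: PF = cos(φ) = Re(Z)/|Z| = 0/15.15 = 0.
Step 6 — Type: Im(Z) = -15.15 ⇒ leading (phase φ = -90.0°).

PF = 0 (leading, φ = -90.0°)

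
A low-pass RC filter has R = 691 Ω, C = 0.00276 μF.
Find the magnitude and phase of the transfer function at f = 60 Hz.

Step 1 — Angular frequency: ω = 2π·60 = 377 rad/s.
Step 2 — Transfer function: H(jω) = 1/(1 + jωRC).
Step 3 — Denominator: 1 + jωRC = 1 + j·377·691·2.76e-09 = 1 + j0.000719.
Step 4 — H = 1 - j0.000719.
Step 5 — Magnitude: |H| = 1 (-0.0 dB); phase: φ = -0.0°.

|H| = 1 (-0.0 dB), φ = -0.0°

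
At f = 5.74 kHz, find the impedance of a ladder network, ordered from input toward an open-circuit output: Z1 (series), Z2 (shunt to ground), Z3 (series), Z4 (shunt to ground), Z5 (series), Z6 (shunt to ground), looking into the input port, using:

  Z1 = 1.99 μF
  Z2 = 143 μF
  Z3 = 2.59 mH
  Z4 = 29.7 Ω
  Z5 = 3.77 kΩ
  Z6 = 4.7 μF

Step 1 — Angular frequency: ω = 2π·f = 2π·5740 = 3.607e+04 rad/s.
Step 2 — Component impedances:
  Z1: Z = 1/(jωC) = -j/(ω·C) = 0 - j13.93 Ω
  Z2: Z = 1/(jωC) = -j/(ω·C) = 0 - j0.1939 Ω
  Z3: Z = jωL = j·3.607e+04·0.00259 = 0 + j93.41 Ω
  Z4: Z = R = 29.7 Ω
  Z5: Z = R = 3770 Ω
  Z6: Z = 1/(jωC) = -j/(ω·C) = 0 - j5.899 Ω
Step 3 — Ladder network (open output): work backward from the far end, alternating series and parallel combinations. Z_in = 0.0001159 - j14.13 Ω = 14.13∠-90.0° Ω.

Z = 0.0001159 - j14.13 Ω = 14.13∠-90.0° Ω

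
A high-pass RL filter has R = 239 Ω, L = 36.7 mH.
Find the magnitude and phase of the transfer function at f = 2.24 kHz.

Step 1 — Angular frequency: ω = 2π·2240 = 1.407e+04 rad/s.
Step 2 — Transfer function: H(jω) = jωL/(R + jωL).
Step 3 — Numerator jωL = j·516.5; denominator R + jωL = 239 + j516.5.
Step 4 — H = 0.8237 + j0.3811.
Step 5 — Magnitude: |H| = 0.9076 (-0.8 dB); phase: φ = 24.8°.

|H| = 0.9076 (-0.8 dB), φ = 24.8°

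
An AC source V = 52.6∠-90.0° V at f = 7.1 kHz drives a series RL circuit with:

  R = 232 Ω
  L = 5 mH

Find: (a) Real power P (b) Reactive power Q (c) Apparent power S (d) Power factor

Step 1 — Angular frequency: ω = 2π·f = 2π·7100 = 4.461e+04 rad/s.
Step 2 — Component impedances:
  R: Z = R = 232 Ω
  L: Z = jωL = j·4.461e+04·0.005 = 0 + j223.1 Ω
Step 3 — Series combination: Z_total = R + L = 232 + j223.1 Ω = 321.8∠43.9° Ω.
Step 4 — Source phasor: V = 52.6∠-90.0° V = 0 - j52.6 V.
Step 5 — Current: I = V / Z = -0.1133 - j0.1178 A = 0.1634∠-133.9° A.
Step 6 — Complex power: S = V·I* = 6.197 + j5.958 VA.
Step 7 — Real power: P = Re(S) = 6.197 W.
Step 8 — Reactive power: Q = Im(S) = 5.958 VAR.
Step 9 — Apparent power: |S| = 8.597 VA.
Step 10 — Power factor: PF = P/|S| = 0.7209 (lagging).

(a) P = 6.197 W  (b) Q = 5.958 VAR  (c) S = 8.597 VA  (d) PF = 0.7209 (lagging)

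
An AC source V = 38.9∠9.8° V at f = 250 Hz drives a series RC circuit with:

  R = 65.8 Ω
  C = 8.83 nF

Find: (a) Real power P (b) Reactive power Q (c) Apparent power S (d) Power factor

Step 1 — Angular frequency: ω = 2π·f = 2π·250 = 1571 rad/s.
Step 2 — Component impedances:
  R: Z = R = 65.8 Ω
  C: Z = 1/(jωC) = -j/(ω·C) = 0 - j7.21e+04 Ω
Step 3 — Series combination: Z_total = R + C = 65.8 - j7.21e+04 Ω = 7.21e+04∠-89.9° Ω.
Step 4 — Source phasor: V = 38.9∠9.8° V = 38.33 + j6.621 V.
Step 5 — Current: I = V / Z = -9.135e-05 + j0.0005318 A = 0.0005395∠99.7° A.
Step 6 — Complex power: S = V·I* = 1.916e-05 - j0.02099 VA.
Step 7 — Real power: P = Re(S) = 1.916e-05 W.
Step 8 — Reactive power: Q = Im(S) = -0.02099 VAR.
Step 9 — Apparent power: |S| = 0.02099 VA.
Step 10 — Power factor: PF = P/|S| = 0.0009127 (leading).

(a) P = 1.916e-05 W  (b) Q = -0.02099 VAR  (c) S = 0.02099 VA  (d) PF = 0.0009127 (leading)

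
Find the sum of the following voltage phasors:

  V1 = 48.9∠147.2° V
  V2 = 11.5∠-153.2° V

Step 1 — Convert each phasor to rectangular form:
  V1 = 48.9·(cos(147.2°) + j·sin(147.2°)) = -41.1 + j26.49 V
  V2 = 11.5·(cos(-153.2°) + j·sin(-153.2°)) = -10.26 - j5.185 V
Step 2 — Sum components: V_total = -51.37 + j21.3 V.
Step 3 — Convert to polar: |V_total| = 55.61 V, ∠V_total = 157.5°.

V_total = 55.61∠157.5° V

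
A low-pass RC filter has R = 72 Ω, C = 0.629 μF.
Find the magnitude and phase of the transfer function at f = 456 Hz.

Step 1 — Angular frequency: ω = 2π·456 = 2865 rad/s.
Step 2 — Transfer function: H(jω) = 1/(1 + jωRC).
Step 3 — Denominator: 1 + jωRC = 1 + j·2865·72·6.29e-07 = 1 + j0.1298.
Step 4 — H = 0.9834 - j0.1276.
Step 5 — Magnitude: |H| = 0.9917 (-0.1 dB); phase: φ = -7.4°.

|H| = 0.9917 (-0.1 dB), φ = -7.4°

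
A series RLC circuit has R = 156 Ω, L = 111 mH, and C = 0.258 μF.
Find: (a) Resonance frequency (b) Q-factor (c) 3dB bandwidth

Step 1 — Resonance: ω₀ = 1/√(LC) = 1/√(0.111·2.58e-07) = 5909 rad/s.
Step 2 — f₀ = ω₀/(2π) = 940.5 Hz.
Step 3 — Series Q: Q = ω₀L/R = 5909·0.111/156 = 4.205.
Step 4 — Bandwidth: Δω = ω₀/Q = 1405 rad/s; BW = Δω/(2π) = 223.7 Hz.

(a) f₀ = 940.5 Hz  (b) Q = 4.205  (c) BW = 223.7 Hz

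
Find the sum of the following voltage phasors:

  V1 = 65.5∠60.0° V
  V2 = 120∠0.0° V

Step 1 — Convert each phasor to rectangular form:
  V1 = 65.5·(cos(60.0°) + j·sin(60.0°)) = 32.75 + j56.72 V
  V2 = 120·(cos(0.0°) + j·sin(0.0°)) = 120 V
Step 2 — Sum components: V_total = 152.8 + j56.72 V.
Step 3 — Convert to polar: |V_total| = 162.9 V, ∠V_total = 20.4°.

V_total = 162.9∠20.4° V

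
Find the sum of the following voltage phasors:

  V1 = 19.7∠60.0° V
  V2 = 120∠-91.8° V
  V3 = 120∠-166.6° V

Step 1 — Convert each phasor to rectangular form:
  V1 = 19.7·(cos(60.0°) + j·sin(60.0°)) = 9.85 + j17.06 V
  V2 = 120·(cos(-91.8°) + j·sin(-91.8°)) = -3.769 - j119.9 V
  V3 = 120·(cos(-166.6°) + j·sin(-166.6°)) = -116.7 - j27.81 V
Step 2 — Sum components: V_total = -110.7 - j130.7 V.
Step 3 — Convert to polar: |V_total| = 171.2 V, ∠V_total = -130.3°.

V_total = 171.2∠-130.3° V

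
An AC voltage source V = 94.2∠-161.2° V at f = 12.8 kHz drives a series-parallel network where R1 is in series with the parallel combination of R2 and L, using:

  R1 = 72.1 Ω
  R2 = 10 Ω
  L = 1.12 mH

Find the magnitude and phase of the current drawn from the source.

Step 1 — Angular frequency: ω = 2π·f = 2π·1.28e+04 = 8.042e+04 rad/s.
Step 2 — Component impedances:
  R1: Z = R = 72.1 Ω
  R2: Z = R = 10 Ω
  L: Z = jωL = j·8.042e+04·0.00112 = 0 + j90.08 Ω
Step 3 — Parallel branch: R2 || L = 1/(1/R2 + 1/L) = 9.878 + j1.097 Ω.
Step 4 — Series with R1: Z_total = R1 + (R2 || L) = 81.98 + j1.097 Ω = 81.99∠0.8° Ω.
Step 5 — Source phasor: V = 94.2∠-161.2° V = -89.17 - j30.36 V.
Step 6 — Ohm's law: I = V / Z_total = (-89.17 - j30.36) / (81.98 + j1.097) = -1.093 - j0.3557 A.
Step 7 — Convert to polar: |I| = 1.149 A, ∠I = -162.0°.

I = 1.149∠-162.0° A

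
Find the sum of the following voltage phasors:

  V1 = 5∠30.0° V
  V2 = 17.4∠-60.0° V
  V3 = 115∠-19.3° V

Step 1 — Convert each phasor to rectangular form:
  V1 = 5·(cos(30.0°) + j·sin(30.0°)) = 4.33 + j2.5 V
  V2 = 17.4·(cos(-60.0°) + j·sin(-60.0°)) = 8.7 - j15.07 V
  V3 = 115·(cos(-19.3°) + j·sin(-19.3°)) = 108.5 - j38.01 V
Step 2 — Sum components: V_total = 121.6 - j50.58 V.
Step 3 — Convert to polar: |V_total| = 131.7 V, ∠V_total = -22.6°.

V_total = 131.7∠-22.6° V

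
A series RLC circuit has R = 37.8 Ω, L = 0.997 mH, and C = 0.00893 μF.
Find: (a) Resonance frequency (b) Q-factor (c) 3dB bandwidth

Step 1 — Resonance condition Im(Z)=0 gives ω₀ = 1/√(LC).
Step 2 — ω₀ = 1/√(0.000997·8.93e-09) = 3.351e+05 rad/s.
Step 3 — f₀ = ω₀/(2π) = 5.334e+04 Hz.
Step 4 — Series Q: Q = ω₀L/R = 3.351e+05·0.000997/37.8 = 8.84.
Step 5 — 3dB bandwidth: Δω = ω₀/Q = 3.791e+04 rad/s; BW = Δω/(2π) = 6034 Hz.

(a) f₀ = 5.334e+04 Hz  (b) Q = 8.84  (c) BW = 6034 Hz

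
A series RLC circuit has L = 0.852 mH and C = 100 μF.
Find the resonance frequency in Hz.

Step 1 — Resonance condition Im(Z)=0 gives ω₀ = 1/√(LC).
Step 2 — ω₀ = 1/√(0.000852·0.0001) = 3426 rad/s.
Step 3 — f₀ = ω₀/(2π) = 545.3 Hz.

f₀ = 545.3 Hz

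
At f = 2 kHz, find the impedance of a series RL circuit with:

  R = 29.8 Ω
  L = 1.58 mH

Step 1 — Angular frequency: ω = 2π·f = 2π·2000 = 1.257e+04 rad/s.
Step 2 — Component impedances:
  R: Z = R = 29.8 Ω
  L: Z = jωL = j·1.257e+04·0.00158 = 0 + j19.85 Ω
Step 3 — Series combination: Z_total = R + L = 29.8 + j19.85 Ω = 35.81∠33.7° Ω.

Z = 29.8 + j19.85 Ω = 35.81∠33.7° Ω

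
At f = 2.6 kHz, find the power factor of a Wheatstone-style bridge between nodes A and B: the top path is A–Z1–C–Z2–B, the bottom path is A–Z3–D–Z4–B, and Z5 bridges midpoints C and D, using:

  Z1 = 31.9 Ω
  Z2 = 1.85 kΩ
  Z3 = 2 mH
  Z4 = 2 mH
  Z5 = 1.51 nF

Step 1 — Angular frequency: ω = 2π·f = 2π·2600 = 1.634e+04 rad/s.
Step 2 — Component impedances:
  Z1: Z = R = 31.9 Ω
  Z2: Z = R = 1850 Ω
  Z3: Z = jωL = j·1.634e+04·0.002 = 0 + j32.67 Ω
  Z4: Z = jωL = j·1.634e+04·0.002 = 0 + j32.67 Ω
  Z5: Z = 1/(jωC) = -j/(ω·C) = 0 - j4.054e+04 Ω
Step 3 — Bridge requires nodal analysis (the Z5 bridge couples midpoints C and D, so the two paths cannot be reduced to a simple series/parallel combination). Setting node B to ground and injecting 1 A at node A, the 3-node admittance system at A, C, D solves to V_A = Z_AB = 2.268 + j65.29 Ω = 65.33∠88.0° Ω.
Step 4 — Power factor: PF = cos(φ) = Re(Z)/|Z| = 2.268/65.33 = 0.03472.
Step 5 — Type: Im(Z) = 65.29 ⇒ lagging (phase φ = 88.0°).

PF = 0.03472 (lagging, φ = 88.0°)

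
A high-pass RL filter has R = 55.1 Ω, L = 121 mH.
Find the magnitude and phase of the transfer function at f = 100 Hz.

Step 1 — Angular frequency: ω = 2π·100 = 628.3 rad/s.
Step 2 — Transfer function: H(jω) = jωL/(R + jωL).
Step 3 — Numerator jωL = j·76.03; denominator R + jωL = 55.1 + j76.03.
Step 4 — H = 0.6556 + j0.4752.
Step 5 — Magnitude: |H| = 0.8097 (-1.8 dB); phase: φ = 35.9°.

|H| = 0.8097 (-1.8 dB), φ = 35.9°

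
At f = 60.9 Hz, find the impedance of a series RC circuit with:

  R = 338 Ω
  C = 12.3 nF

Step 1 — Angular frequency: ω = 2π·f = 2π·60.9 = 382.6 rad/s.
Step 2 — Component impedances:
  R: Z = R = 338 Ω
  C: Z = 1/(jωC) = -j/(ω·C) = 0 - j2.125e+05 Ω
Step 3 — Series combination: Z_total = R + C = 338 - j2.125e+05 Ω = 2.125e+05∠-89.9° Ω.

Z = 338 - j2.125e+05 Ω = 2.125e+05∠-89.9° Ω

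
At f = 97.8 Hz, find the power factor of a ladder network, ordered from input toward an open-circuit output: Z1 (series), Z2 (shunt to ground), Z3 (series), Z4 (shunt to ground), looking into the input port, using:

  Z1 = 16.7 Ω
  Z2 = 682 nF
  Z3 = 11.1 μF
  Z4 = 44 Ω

Step 1 — Angular frequency: ω = 2π·f = 2π·97.8 = 614.5 rad/s.
Step 2 — Component impedances:
  Z1: Z = R = 16.7 Ω
  Z2: Z = 1/(jωC) = -j/(ω·C) = 0 - j2386 Ω
  Z3: Z = 1/(jωC) = -j/(ω·C) = 0 - j146.6 Ω
  Z4: Z = R = 44 Ω
Step 3 — Ladder network (open output): work backward from the far end, alternating series and parallel combinations. Z_in = 55.74 - j138.8 Ω = 149.6∠-68.1° Ω.
Step 4 — Power factor: PF = cos(φ) = Re(Z)/|Z| = 55.742/149.57 = 0.3727.
Step 5 — Type: Im(Z) = -138.8 ⇒ leading (phase φ = -68.1°).

PF = 0.3727 (leading, φ = -68.1°)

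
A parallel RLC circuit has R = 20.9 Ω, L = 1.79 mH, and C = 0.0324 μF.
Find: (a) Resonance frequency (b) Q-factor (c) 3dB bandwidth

Step 1 — Resonance: ω₀ = 1/√(LC) = 1/√(0.00179·3.24e-08) = 1.313e+05 rad/s.
Step 2 — f₀ = ω₀/(2π) = 2.09e+04 Hz.
Step 3 — Parallel Q: Q = R/(ω₀L) = 20.9/(1.313e+05·0.00179) = 0.08892.
Step 4 — Bandwidth: Δω = ω₀/Q = 1.477e+06 rad/s; BW = Δω/(2π) = 2.35e+05 Hz.

(a) f₀ = 2.09e+04 Hz  (b) Q = 0.08892  (c) BW = 2.35e+05 Hz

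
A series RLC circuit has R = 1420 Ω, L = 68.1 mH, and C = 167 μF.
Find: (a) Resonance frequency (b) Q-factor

Step 1 — Resonance condition Im(Z)=0 gives ω₀ = 1/√(LC).
Step 2 — ω₀ = 1/√(0.0681·0.000167) = 296.5 rad/s.
Step 3 — f₀ = ω₀/(2π) = 47.19 Hz.
Step 4 — Series Q: Q = ω₀L/R = 296.5·0.0681/1420 = 0.01422.

(a) f₀ = 47.19 Hz  (b) Q = 0.01422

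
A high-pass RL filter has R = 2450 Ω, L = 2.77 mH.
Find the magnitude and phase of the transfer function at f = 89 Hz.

Step 1 — Angular frequency: ω = 2π·89 = 559.2 rad/s.
Step 2 — Transfer function: H(jω) = jωL/(R + jωL).
Step 3 — Numerator jωL = j·1.549; denominator R + jωL = 2450 + j1.549.
Step 4 — H = 3.997e-07 + j0.0006322.
Step 5 — Magnitude: |H| = 0.0006322 (-64.0 dB); phase: φ = 90.0°.

|H| = 0.0006322 (-64.0 dB), φ = 90.0°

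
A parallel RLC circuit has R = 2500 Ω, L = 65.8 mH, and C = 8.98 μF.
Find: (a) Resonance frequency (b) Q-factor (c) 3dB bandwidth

Step 1 — Resonance: ω₀ = 1/√(LC) = 1/√(0.0658·8.98e-06) = 1301 rad/s.
Step 2 — f₀ = ω₀/(2π) = 207 Hz.
Step 3 — Parallel Q: Q = R/(ω₀L) = 2500/(1301·0.0658) = 29.21.
Step 4 — Bandwidth: Δω = ω₀/Q = 44.54 rad/s; BW = Δω/(2π) = 7.089 Hz.

(a) f₀ = 207 Hz  (b) Q = 29.21  (c) BW = 7.089 Hz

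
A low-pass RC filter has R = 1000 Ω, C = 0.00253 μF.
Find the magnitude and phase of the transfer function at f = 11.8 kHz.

Step 1 — Angular frequency: ω = 2π·1.18e+04 = 7.414e+04 rad/s.
Step 2 — Transfer function: H(jω) = 1/(1 + jωRC).
Step 3 — Denominator: 1 + jωRC = 1 + j·7.414e+04·1000·2.53e-09 = 1 + j0.1876.
Step 4 — H = 0.966 - j0.1812.
Step 5 — Magnitude: |H| = 0.9829 (-0.2 dB); phase: φ = -10.6°.

|H| = 0.9829 (-0.2 dB), φ = -10.6°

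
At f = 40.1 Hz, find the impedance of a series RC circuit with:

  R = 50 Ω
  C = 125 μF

Step 1 — Angular frequency: ω = 2π·f = 2π·40.1 = 252 rad/s.
Step 2 — Component impedances:
  R: Z = R = 50 Ω
  C: Z = 1/(jωC) = -j/(ω·C) = 0 - j31.75 Ω
Step 3 — Series combination: Z_total = R + C = 50 - j31.75 Ω = 59.23∠-32.4° Ω.

Z = 50 - j31.75 Ω = 59.23∠-32.4° Ω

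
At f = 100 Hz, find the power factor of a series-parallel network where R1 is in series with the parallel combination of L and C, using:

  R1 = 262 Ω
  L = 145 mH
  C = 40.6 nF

Step 1 — Angular frequency: ω = 2π·f = 2π·100 = 628.3 rad/s.
Step 2 — Component impedances:
  R1: Z = R = 262 Ω
  L: Z = jωL = j·628.3·0.145 = 0 + j91.11 Ω
  C: Z = 1/(jωC) = -j/(ω·C) = 0 - j3.92e+04 Ω
Step 3 — Parallel branch: L || C = 1/(1/L + 1/C) = 0 + j91.32 Ω.
Step 4 — Series with R1: Z_total = R1 + (L || C) = 262 + j91.32 Ω = 277.5∠19.2° Ω.
Step 5 — Power factor: PF = cos(φ) = Re(Z)/|Z| = 262/277.46 = 0.9443.
Step 6 — Type: Im(Z) = 91.32 ⇒ lagging (phase φ = 19.2°).

PF = 0.9443 (lagging, φ = 19.2°)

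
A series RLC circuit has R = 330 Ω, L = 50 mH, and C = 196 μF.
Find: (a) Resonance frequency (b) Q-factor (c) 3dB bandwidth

Step 1 — Resonance: ω₀ = 1/√(LC) = 1/√(0.05·0.000196) = 319.4 rad/s.
Step 2 — f₀ = ω₀/(2π) = 50.84 Hz.
Step 3 — Series Q: Q = ω₀L/R = 319.4·0.05/330 = 0.0484.
Step 4 — Bandwidth: Δω = ω₀/Q = 6600 rad/s; BW = Δω/(2π) = 1050 Hz.

(a) f₀ = 50.84 Hz  (b) Q = 0.0484  (c) BW = 1050 Hz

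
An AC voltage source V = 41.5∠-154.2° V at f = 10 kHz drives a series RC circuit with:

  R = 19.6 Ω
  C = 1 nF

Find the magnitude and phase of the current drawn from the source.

Step 1 — Angular frequency: ω = 2π·f = 2π·1e+04 = 6.283e+04 rad/s.
Step 2 — Component impedances:
  R: Z = R = 19.6 Ω
  C: Z = 1/(jωC) = -j/(ω·C) = 0 - j1.592e+04 Ω
Step 3 — Series combination: Z_total = R + C = 19.6 - j1.592e+04 Ω = 1.592e+04∠-89.9° Ω.
Step 4 — Source phasor: V = 41.5∠-154.2° V = -37.36 - j18.06 V.
Step 5 — Ohm's law: I = V / Z_total = (-37.36 - j18.06) / (19.6 - j1.592e+04) = 0.001132 - j0.002349 A.
Step 6 — Convert to polar: |I| = 0.002608 A, ∠I = -64.3°.

I = 0.002608∠-64.3° A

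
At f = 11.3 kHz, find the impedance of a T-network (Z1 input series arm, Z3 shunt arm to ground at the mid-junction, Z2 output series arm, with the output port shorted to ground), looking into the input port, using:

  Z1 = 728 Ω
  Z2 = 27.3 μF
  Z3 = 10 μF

Step 1 — Angular frequency: ω = 2π·f = 2π·1.13e+04 = 7.1e+04 rad/s.
Step 2 — Component impedances:
  Z1: Z = R = 728 Ω
  Z2: Z = 1/(jωC) = -j/(ω·C) = 0 - j0.5159 Ω
  Z3: Z = 1/(jωC) = -j/(ω·C) = 0 - j1.408 Ω
Step 3 — With the output port shorted to ground, the output series arm Z2 runs from the junction to ground; the shunt arm Z3 also runs from the junction to ground. They appear in parallel: Z3 || Z2 = 0 - j0.3776 Ω.
Step 4 — Series with input arm Z1: Z_in = Z1 + (Z3 || Z2) = 728 - j0.3776 Ω = 728∠-0.0° Ω.

Z = 728 - j0.3776 Ω = 728∠-0.0° Ω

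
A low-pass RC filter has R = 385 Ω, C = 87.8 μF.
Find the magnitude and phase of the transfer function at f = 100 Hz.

Step 1 — Angular frequency: ω = 2π·100 = 628.3 rad/s.
Step 2 — Transfer function: H(jω) = 1/(1 + jωRC).
Step 3 — Denominator: 1 + jωRC = 1 + j·628.3·385·8.78e-05 = 1 + j21.24.
Step 4 — H = 0.002212 - j0.04698.
Step 5 — Magnitude: |H| = 0.04703 (-26.6 dB); phase: φ = -87.3°.

|H| = 0.04703 (-26.6 dB), φ = -87.3°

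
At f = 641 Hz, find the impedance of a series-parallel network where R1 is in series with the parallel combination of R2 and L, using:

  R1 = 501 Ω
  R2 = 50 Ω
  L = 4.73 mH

Step 1 — Angular frequency: ω = 2π·f = 2π·641 = 4028 rad/s.
Step 2 — Component impedances:
  R1: Z = R = 501 Ω
  R2: Z = R = 50 Ω
  L: Z = jωL = j·4028·0.00473 = 0 + j19.05 Ω
Step 3 — Parallel branch: R2 || L = 1/(1/R2 + 1/L) = 6.338 + j16.64 Ω.
Step 4 — Series with R1: Z_total = R1 + (R2 || L) = 507.3 + j16.64 Ω = 507.6∠1.9° Ω.

Z = 507.3 + j16.64 Ω = 507.6∠1.9° Ω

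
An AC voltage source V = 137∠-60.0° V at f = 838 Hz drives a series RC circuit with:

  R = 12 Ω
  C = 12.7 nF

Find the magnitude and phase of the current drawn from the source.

Step 1 — Angular frequency: ω = 2π·f = 2π·838 = 5265 rad/s.
Step 2 — Component impedances:
  R: Z = R = 12 Ω
  C: Z = 1/(jωC) = -j/(ω·C) = 0 - j1.495e+04 Ω
Step 3 — Series combination: Z_total = R + C = 12 - j1.495e+04 Ω = 1.495e+04∠-90.0° Ω.
Step 4 — Source phasor: V = 137∠-60.0° V = 68.5 - j118.6 V.
Step 5 — Ohm's law: I = V / Z_total = (68.5 - j118.6) / (12 - j1.495e+04) = 0.007937 + j0.004574 A.
Step 6 — Convert to polar: |I| = 0.009161 A, ∠I = 30.0°.

I = 0.009161∠30.0° A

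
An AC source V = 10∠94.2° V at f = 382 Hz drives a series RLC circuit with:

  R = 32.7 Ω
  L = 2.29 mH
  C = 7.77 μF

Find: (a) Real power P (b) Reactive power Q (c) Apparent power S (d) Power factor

Step 1 — Angular frequency: ω = 2π·f = 2π·382 = 2400 rad/s.
Step 2 — Component impedances:
  R: Z = R = 32.7 Ω
  L: Z = jωL = j·2400·0.00229 = 0 + j5.496 Ω
  C: Z = 1/(jωC) = -j/(ω·C) = 0 - j53.62 Ω
Step 3 — Series combination: Z_total = R + L + C = 32.7 - j48.12 Ω = 58.18∠-55.8° Ω.
Step 4 — Source phasor: V = 10∠94.2° V = -0.7324 + j9.973 V.
Step 5 — Current: I = V / Z = -0.1489 + j0.08592 A = 0.1719∠150.0° A.
Step 6 — Complex power: S = V·I* = 0.9659 - j1.422 VA.
Step 7 — Real power: P = Re(S) = 0.9659 W.
Step 8 — Reactive power: Q = Im(S) = -1.422 VAR.
Step 9 — Apparent power: |S| = 1.719 VA.
Step 10 — Power factor: PF = P/|S| = 0.562 (leading).

(a) P = 0.9659 W  (b) Q = -1.422 VAR  (c) S = 1.719 VA  (d) PF = 0.562 (leading)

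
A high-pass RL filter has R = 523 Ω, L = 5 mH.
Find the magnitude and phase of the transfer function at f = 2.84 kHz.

Step 1 — Angular frequency: ω = 2π·2840 = 1.784e+04 rad/s.
Step 2 — Transfer function: H(jω) = jωL/(R + jωL).
Step 3 — Numerator jωL = j·89.22; denominator R + jωL = 523 + j89.22.
Step 4 — H = 0.02828 + j0.1658.
Step 5 — Magnitude: |H| = 0.1682 (-15.5 dB); phase: φ = 80.3°.

|H| = 0.1682 (-15.5 dB), φ = 80.3°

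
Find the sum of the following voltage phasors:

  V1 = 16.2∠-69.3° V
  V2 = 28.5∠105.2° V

Step 1 — Convert each phasor to rectangular form:
  V1 = 16.2·(cos(-69.3°) + j·sin(-69.3°)) = 5.726 - j15.15 V
  V2 = 28.5·(cos(105.2°) + j·sin(105.2°)) = -7.472 + j27.5 V
Step 2 — Sum components: V_total = -1.746 + j12.35 V.
Step 3 — Convert to polar: |V_total| = 12.47 V, ∠V_total = 98.0°.

V_total = 12.47∠98.0° V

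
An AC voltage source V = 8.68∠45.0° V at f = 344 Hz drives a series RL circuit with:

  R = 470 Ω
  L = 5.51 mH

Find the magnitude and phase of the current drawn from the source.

Step 1 — Angular frequency: ω = 2π·f = 2π·344 = 2161 rad/s.
Step 2 — Component impedances:
  R: Z = R = 470 Ω
  L: Z = jωL = j·2161·0.00551 = 0 + j11.91 Ω
Step 3 — Series combination: Z_total = R + L = 470 + j11.91 Ω = 470.2∠1.5° Ω.
Step 4 — Source phasor: V = 8.68∠45.0° V = 6.138 + j6.138 V.
Step 5 — Ohm's law: I = V / Z_total = (6.138 + j6.138) / (470 + j11.91) = 0.01338 + j0.01272 A.
Step 6 — Convert to polar: |I| = 0.01846 A, ∠I = 43.5°.

I = 0.01846∠43.5° A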